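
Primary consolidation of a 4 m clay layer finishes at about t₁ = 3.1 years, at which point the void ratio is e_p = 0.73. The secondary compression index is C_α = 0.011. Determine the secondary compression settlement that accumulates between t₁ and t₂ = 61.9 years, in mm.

S_s ≈ 33.1 mm

Secondary compression: S_s = C_α·H/(1+e_p)·log₁₀(t₂/t₁)
S_s = 0.011×4/(1+0.73)×log₁₀(61.9/3.1)
    = 0.02543 × 1.3 = 0.03307 m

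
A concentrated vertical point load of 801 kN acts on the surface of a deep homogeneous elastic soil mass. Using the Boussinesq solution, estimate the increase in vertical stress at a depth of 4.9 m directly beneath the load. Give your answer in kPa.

Boussinesq vertical stress below a point load on an elastic half-space:
Δσ_z = 3P/(2πz²) · [1 + (r/z)²]^(−5/2)
r/z = 0/4.9 = 0; [1+(r/z)²]^(−5/2) = 1.
Δσ_z = 3×801/(2π×4.9²) × 1 = 15.929 × 1 = 15.93 kPa

Δσ_z ≈ 15.9 kPa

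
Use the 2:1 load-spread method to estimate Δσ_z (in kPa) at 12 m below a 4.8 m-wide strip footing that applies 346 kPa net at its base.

By the 2:1 method the load spreads at 1 horizontal : 2 vertical, so at depth z the loaded area has grown by z in each plan dimension:
Δσ = qB/(B+z) = 346×4.8/(4.8+12) = 98.857 kPa

Δσ_z ≈ 98.9 kPa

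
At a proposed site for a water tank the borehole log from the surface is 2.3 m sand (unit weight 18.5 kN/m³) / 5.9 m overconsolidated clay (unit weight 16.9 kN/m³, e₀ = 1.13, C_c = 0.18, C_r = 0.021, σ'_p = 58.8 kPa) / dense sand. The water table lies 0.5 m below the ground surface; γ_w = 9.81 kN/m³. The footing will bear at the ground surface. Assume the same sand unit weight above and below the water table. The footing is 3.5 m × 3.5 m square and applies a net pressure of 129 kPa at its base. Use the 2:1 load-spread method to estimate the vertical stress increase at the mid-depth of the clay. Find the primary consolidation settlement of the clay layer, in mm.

Mid-depth of clay below the ground surface: z = 2.3 + 5.9/2 = 5.25 m.
Total vertical stress at mid-clay: σ_v = 18.5×2.3 + 16.9×2.95 = 92.405 kPa.
Pore pressure: u = 9.81×(5.25 − 0.5) = 46.598 kPa.
Initial effective stress: σ'_0 = σ_v − u = 92.405 − 46.598 = 45.807 kPa.
Stress increase at mid-clay by the 2:1 spreading method:
Δσ = qBL/((B+z)(L+z)) = 129×3.5×3.5/((3.5+5.25)(3.5+5.25)) = 20.64 kPa
Final effective stress: σ'_f = 45.807 + 20.64 = 66.447 kPa.
σ'_f = 66.447 > σ'_p = 58.8 kPa, so the stress path crosses the preconsolidation pressure — recompression up to σ'_p, then virgin compression beyond:
S_c = H/(1+e₀)·[C_r·log₁₀(σ'_p/σ'_0) + C_c·log₁₀(σ'_f/σ'_p)]
    = 5.9/2.13 × [0.021×log₁₀(58.8/45.807) + 0.18×log₁₀(66.447/58.8)]
    = 2.77 × [0.0022774 + 0.0095576] = 0.03278 m

S_c ≈ 32.8 mm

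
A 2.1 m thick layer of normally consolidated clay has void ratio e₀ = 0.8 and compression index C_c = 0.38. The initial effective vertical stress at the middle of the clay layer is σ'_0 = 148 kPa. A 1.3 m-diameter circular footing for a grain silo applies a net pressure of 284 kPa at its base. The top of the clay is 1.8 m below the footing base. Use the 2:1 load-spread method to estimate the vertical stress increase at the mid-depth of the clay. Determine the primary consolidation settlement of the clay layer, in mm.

S_c ≈ 33.2 mm

Mid-depth of clay below the footing base: z = 1.8 + 2.1/2 = 2.85 m.
Stress increase at mid-clay by the 2:1 spreading method:
Δσ ≈ qD²/(D+z)² = 284×1.3²/(1.3+2.85)² = 27.868 kPa
Final effective stress: σ'_f = σ'_0 + Δσ = 148 + 27.868 = 175.87 kPa.
Normally consolidated clay, so the full stress increment lies on the virgin compression line:
S_c = C_c·H/(1+e₀)·log₁₀(σ'_f/σ'_0) = 0.38×2.1/(1+0.8)×log₁₀(175.87/148)
    = 0.44333 × 0.07493 = 0.03322 m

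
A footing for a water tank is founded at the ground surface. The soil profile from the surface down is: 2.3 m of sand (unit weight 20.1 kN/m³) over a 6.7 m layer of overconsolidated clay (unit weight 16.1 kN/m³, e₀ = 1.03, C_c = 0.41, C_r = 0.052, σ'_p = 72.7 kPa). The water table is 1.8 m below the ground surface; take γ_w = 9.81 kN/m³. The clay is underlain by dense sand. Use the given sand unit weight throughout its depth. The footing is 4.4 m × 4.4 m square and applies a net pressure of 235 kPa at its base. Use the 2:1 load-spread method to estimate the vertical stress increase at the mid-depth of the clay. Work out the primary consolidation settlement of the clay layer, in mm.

S_c ≈ 241 mm

Mid-depth of clay below the ground surface: z = 2.3 + 6.7/2 = 5.65 m.
Total vertical stress at mid-clay: σ_v = 20.1×2.3 + 16.1×3.35 = 100.17 kPa.
Pore pressure: u = 9.81×(5.65 − 1.8) = 37.769 kPa.
Initial effective stress: σ'_0 = σ_v − u = 100.17 − 37.769 = 62.401 kPa.
Stress increase at mid-clay by the 2:1 spreading method:
Δσ = qBL/((B+z)(L+z)) = 235×4.4×4.4/((4.4+5.65)(4.4+5.65)) = 45.044 kPa
Final effective stress: σ'_f = 62.401 + 45.044 = 107.44 kPa.
σ'_f = 107.44 > σ'_p = 72.7 kPa, so the stress path crosses the preconsolidation pressure — recompression up to σ'_p, then virgin compression beyond:
S_c = H/(1+e₀)·[C_r·log₁₀(σ'_p/σ'_0) + C_c·log₁₀(σ'_f/σ'_p)]
    = 6.7/2.03 × [0.052×log₁₀(72.7/62.401) + 0.41×log₁₀(107.44/72.7)]
    = 3.3005 × [0.0034498 + 0.069549] = 0.2409 m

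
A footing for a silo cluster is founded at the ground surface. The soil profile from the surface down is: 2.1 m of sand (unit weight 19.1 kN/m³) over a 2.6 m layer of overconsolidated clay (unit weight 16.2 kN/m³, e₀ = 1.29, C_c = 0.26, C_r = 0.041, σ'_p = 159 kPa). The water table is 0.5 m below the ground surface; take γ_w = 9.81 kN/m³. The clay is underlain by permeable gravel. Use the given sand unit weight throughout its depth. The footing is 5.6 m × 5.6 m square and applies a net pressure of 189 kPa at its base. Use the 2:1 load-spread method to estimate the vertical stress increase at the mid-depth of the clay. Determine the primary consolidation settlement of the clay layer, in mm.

S_c ≈ 23.7 mm

Mid-depth of clay below the ground surface: z = 2.1 + 2.6/2 = 3.4 m.
Total vertical stress at mid-clay: σ_v = 19.1×2.1 + 16.2×1.3 = 61.17 kPa.
Pore pressure: u = 9.81×(3.4 − 0.5) = 28.449 kPa.
Initial effective stress: σ'_0 = σ_v − u = 61.17 − 28.449 = 32.721 kPa.
Stress increase at mid-clay by the 2:1 spreading method:
Δσ = qBL/((B+z)(L+z)) = 189×5.6×5.6/((5.6+3.4)(5.6+3.4)) = 73.173 kPa
Final effective stress: σ'_f = 32.721 + 73.173 = 105.89 kPa.
σ'_f = 105.89 ≤ σ'_p = 159 kPa, so the clay remains overconsolidated and only the recompression index applies:
S_c = C_r·H/(1+e₀)·log₁₀(σ'_f/σ'_0) = 0.041×2.6/2.29×log₁₀(105.89/32.721)
    = 0.046551 × 0.51003 = 0.02374 m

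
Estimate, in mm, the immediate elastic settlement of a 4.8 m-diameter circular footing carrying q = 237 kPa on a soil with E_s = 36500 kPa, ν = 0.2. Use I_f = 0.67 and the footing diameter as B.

S_e ≈ 20 mm

Immediate (elastic) settlement: S_e = q·B·(1−ν²)/E_s · I_f.
S_e = 237 × 4.8 × (1 − 0.2²) / 36500 × 0.67
    = 237 × 4.8 × 0.96 / 36500 × 0.67
    = 0.02005 m = 20.05 mm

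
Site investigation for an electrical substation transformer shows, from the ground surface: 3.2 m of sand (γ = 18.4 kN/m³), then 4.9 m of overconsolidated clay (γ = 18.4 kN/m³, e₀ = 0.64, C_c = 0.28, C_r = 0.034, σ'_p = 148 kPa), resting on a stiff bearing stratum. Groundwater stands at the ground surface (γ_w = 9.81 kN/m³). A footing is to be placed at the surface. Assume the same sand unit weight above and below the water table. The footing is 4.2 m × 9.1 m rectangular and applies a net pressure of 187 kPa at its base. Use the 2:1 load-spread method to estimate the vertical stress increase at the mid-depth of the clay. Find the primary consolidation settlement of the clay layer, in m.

S_c ≈ 0.0309 m

Mid-depth of clay below the ground surface: z = 3.2 + 4.9/2 = 5.65 m.
Total vertical stress at mid-clay: σ_v = 18.4×3.2 + 18.4×2.45 = 103.96 kPa.
Pore pressure: u = 9.81×(5.65 − 0) = 55.427 kPa.
Initial effective stress: σ'_0 = σ_v − u = 103.96 − 55.427 = 48.533 kPa.
Stress increase at mid-clay by the 2:1 spreading method:
Δσ = qBL/((B+z)(L+z)) = 187×4.2×9.1/((4.2+5.65)(9.1+5.65)) = 49.193 kPa
Final effective stress: σ'_f = 48.533 + 49.193 = 97.726 kPa.
σ'_f = 97.726 ≤ σ'_p = 148 kPa, so the clay remains overconsolidated and only the recompression index applies:
S_c = C_r·H/(1+e₀)·log₁₀(σ'_f/σ'_0) = 0.034×4.9/1.64×log₁₀(97.726/48.533)
    = 0.10159 × 0.30397 = 0.03088 m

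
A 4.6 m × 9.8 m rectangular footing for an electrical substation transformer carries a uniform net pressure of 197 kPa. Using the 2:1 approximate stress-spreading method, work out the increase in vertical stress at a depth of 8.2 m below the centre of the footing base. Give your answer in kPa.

By the 2:1 method the load spreads at 1 horizontal : 2 vertical, so at depth z the loaded area has grown by z in each plan dimension:
Δσ = qBL/((B+z)(L+z)) = 197×4.6×9.8/((4.6+8.2)(9.8+8.2)) = 38.545 kPa

Δσ_z ≈ 38.5 kPa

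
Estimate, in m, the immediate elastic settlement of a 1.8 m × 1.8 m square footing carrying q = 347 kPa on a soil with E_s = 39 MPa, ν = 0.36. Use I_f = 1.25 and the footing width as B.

Immediate (elastic) settlement: S_e = q·B·(1−ν²)/E_s · I_f.
E_s = 39 MPa = 39000 kPa.
S_e = 347 × 1.8 × (1 − 0.36²) / 39000 × 1.25
    = 347 × 1.8 × 0.8704 / 39000 × 1.25
    = 0.01742 m

S_e ≈ 0.0174 m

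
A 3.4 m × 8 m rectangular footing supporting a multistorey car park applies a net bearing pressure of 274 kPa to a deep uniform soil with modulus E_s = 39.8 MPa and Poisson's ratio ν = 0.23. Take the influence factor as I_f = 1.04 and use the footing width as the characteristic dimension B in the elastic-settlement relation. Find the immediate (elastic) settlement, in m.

S_e ≈ 0.0231 m

Immediate (elastic) settlement: S_e = q·B·(1−ν²)/E_s · I_f.
E_s = 39.8 MPa = 39800 kPa.
S_e = 274 × 3.4 × (1 − 0.23²) / 39800 × 1.04
    = 274 × 3.4 × 0.9471 / 39800 × 1.04
    = 0.02306 m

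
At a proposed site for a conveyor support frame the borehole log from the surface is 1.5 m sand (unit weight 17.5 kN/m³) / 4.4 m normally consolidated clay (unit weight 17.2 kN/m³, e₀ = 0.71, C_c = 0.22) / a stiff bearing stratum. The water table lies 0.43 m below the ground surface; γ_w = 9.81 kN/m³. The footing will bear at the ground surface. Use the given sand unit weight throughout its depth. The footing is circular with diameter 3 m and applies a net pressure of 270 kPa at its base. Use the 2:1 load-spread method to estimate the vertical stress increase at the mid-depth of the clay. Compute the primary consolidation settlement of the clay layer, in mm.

Mid-depth of clay below the ground surface: z = 1.5 + 4.4/2 = 3.7 m.
Total vertical stress at mid-clay: σ_v = 17.5×1.5 + 17.2×2.2 = 64.09 kPa.
Pore pressure: u = 9.81×(3.7 − 0.43) = 32.079 kPa.
Initial effective stress: σ'_0 = σ_v − u = 64.09 − 32.079 = 32.011 kPa.
Stress increase at mid-clay by the 2:1 spreading method:
Δσ ≈ qD²/(D+z)² = 270×3²/(3+3.7)² = 54.132 kPa
Final effective stress: σ'_f = σ'_0 + Δσ = 32.011 + 54.132 = 86.143 kPa.
Normally consolidated clay, so the full stress increment lies on the virgin compression line:
S_c = C_c·H/(1+e₀)·log₁₀(σ'_f/σ'_0) = 0.22×4.4/(1+0.71)×log₁₀(86.143/32.011)
    = 0.56608 × 0.42992 = 0.2434 m

S_c ≈ 243 mm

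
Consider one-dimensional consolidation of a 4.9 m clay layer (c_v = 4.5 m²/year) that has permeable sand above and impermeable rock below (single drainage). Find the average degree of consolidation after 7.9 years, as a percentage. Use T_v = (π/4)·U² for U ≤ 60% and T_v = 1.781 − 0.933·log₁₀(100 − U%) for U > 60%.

Drainage path length: H_d = H = 4.9 m (single drainage).
T_v = c_v·t/H_d² = 4.5×7.9/4.9² = 1.4806.
T_v = 1.4806 corresponds to the U > 60% branch:
U = 1 − 10^((1.781 − T_v)/0.933)/100 = 0.979

U ≈ 97.9 %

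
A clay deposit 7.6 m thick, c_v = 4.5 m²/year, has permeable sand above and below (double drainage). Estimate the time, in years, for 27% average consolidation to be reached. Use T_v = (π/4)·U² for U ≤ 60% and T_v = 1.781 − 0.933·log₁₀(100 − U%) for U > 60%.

Drainage path length: H_d = H/2 = 3.8 m (double drainage).
U ≤ 60%: T_v = (π/4)·U² = (π/4)×0.27² = 0.057256.
t = T_v·H_d²/c_v = 0.057256×3.8²/4.5 = 0.1837 years.

t ≈ 0.184 years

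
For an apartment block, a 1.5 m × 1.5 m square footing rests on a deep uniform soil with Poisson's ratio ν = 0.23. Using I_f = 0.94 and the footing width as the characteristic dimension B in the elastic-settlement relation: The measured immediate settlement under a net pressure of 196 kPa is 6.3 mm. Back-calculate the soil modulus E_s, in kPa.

E_s ≈ 41500 kPa

S_e = q·B·(1−ν²)/E_s · I_f  ⇒  E_s = q·B·(1−ν²)·I_f / S_e.
E_s = 196 × 1.5 × 0.9471 × 0.94 / 0.0063 = 41550 kPa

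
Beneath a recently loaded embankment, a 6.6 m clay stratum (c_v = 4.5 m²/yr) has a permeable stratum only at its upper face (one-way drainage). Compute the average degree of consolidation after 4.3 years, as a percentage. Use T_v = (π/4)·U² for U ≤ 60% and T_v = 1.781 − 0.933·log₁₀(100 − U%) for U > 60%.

U ≈ 72.9 %

Drainage path length: H_d = H = 6.6 m (single drainage).
T_v = c_v·t/H_d² = 4.5×4.3/6.6² = 0.44421.
T_v = 0.44421 corresponds to the U > 60% branch:
U = 1 − 10^((1.781 − T_v)/0.933)/100 = 0.7291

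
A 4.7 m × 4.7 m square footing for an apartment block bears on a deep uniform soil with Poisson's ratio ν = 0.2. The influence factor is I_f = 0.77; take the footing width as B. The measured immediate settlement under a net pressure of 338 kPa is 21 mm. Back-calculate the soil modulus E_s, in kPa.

E_s ≈ 55900 kPa

S_e = q·B·(1−ν²)/E_s · I_f  ⇒  E_s = q·B·(1−ν²)·I_f / S_e.
E_s = 338 × 4.7 × 0.96 × 0.77 / 0.021 = 55920 kPa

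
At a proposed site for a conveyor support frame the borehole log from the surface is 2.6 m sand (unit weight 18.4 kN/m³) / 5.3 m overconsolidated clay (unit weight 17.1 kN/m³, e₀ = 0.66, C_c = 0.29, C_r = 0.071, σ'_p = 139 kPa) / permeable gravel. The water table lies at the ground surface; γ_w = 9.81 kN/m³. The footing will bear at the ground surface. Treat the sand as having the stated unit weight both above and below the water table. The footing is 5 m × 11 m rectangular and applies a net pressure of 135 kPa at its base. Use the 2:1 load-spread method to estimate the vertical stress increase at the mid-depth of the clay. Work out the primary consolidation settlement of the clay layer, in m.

Mid-depth of clay below the ground surface: z = 2.6 + 5.3/2 = 5.25 m.
Total vertical stress at mid-clay: σ_v = 18.4×2.6 + 17.1×2.65 = 93.155 kPa.
Pore pressure: u = 9.81×(5.25 − 0) = 51.503 kPa.
Initial effective stress: σ'_0 = σ_v − u = 93.155 − 51.503 = 41.652 kPa.
Stress increase at mid-clay by the 2:1 spreading method:
Δσ = qBL/((B+z)(L+z)) = 135×5×11/((5+5.25)(11+5.25)) = 44.578 kPa
Final effective stress: σ'_f = 41.652 + 44.578 = 86.23 kPa.
σ'_f = 86.23 ≤ σ'_p = 139 kPa, so the clay remains overconsolidated and only the recompression index applies:
S_c = C_r·H/(1+e₀)·log₁₀(σ'_f/σ'_0) = 0.071×5.3/1.66×log₁₀(86.23/41.652)
    = 0.22669 × 0.31602 = 0.07164 m

S_c ≈ 0.0716 m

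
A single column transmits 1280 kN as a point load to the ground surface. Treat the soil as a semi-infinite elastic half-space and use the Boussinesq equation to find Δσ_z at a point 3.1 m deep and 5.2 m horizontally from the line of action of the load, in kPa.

Boussinesq vertical stress below a point load on an elastic half-space:
Δσ_z = 3P/(2πz²) · [1 + (r/z)²]^(−5/2)
r/z = 5.2/3.1 = 1.6774; [1+(r/z)²]^(−5/2) = 0.035207.
Δσ_z = 3×1280/(2π×3.1²) × 0.035207 = 63.596 × 0.035207 = 2.239 kPa

Δσ_z ≈ 2.24 kPa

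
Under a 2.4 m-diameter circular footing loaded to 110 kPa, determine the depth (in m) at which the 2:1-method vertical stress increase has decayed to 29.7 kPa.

z ≈ 2.22 m

2:1 spreading — at depth z the loaded area has grown by z in each plan dimension:
qD²/(D+z)² = Δσ_z ⇒ z = D(√(q/Δσ_z) − 1) = 2.4×(√(110/29.7) − 1) = 2.219 m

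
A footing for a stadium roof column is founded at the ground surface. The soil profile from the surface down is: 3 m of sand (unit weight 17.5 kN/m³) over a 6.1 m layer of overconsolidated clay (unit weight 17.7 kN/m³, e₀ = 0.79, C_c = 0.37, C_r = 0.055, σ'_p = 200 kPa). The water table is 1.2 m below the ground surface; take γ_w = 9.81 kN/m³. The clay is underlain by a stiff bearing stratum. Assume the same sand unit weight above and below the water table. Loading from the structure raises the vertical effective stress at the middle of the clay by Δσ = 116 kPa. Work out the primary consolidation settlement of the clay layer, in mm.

S_c ≈ 88.6 mm

Mid-depth of clay below the ground surface: z = 3 + 6.1/2 = 6.05 m.
Total vertical stress at mid-clay: σ_v = 17.5×3 + 17.7×3.05 = 106.48 kPa.
Pore pressure: u = 9.81×(6.05 − 1.2) = 47.578 kPa.
Initial effective stress: σ'_0 = σ_v − u = 106.48 − 47.578 = 58.902 kPa.
Final effective stress: σ'_f = 58.902 + 116 = 174.9 kPa.
σ'_f = 174.9 ≤ σ'_p = 200 kPa, so the clay remains overconsolidated and only the recompression index applies:
S_c = C_r·H/(1+e₀)·log₁₀(σ'_f/σ'_0) = 0.055×6.1/1.79×log₁₀(174.9/58.902)
    = 0.18743 × 0.47266 = 0.08859 m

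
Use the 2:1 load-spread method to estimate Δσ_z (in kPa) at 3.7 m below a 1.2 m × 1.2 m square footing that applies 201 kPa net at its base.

By the 2:1 method the load spreads at 1 horizontal : 2 vertical, so at depth z the loaded area has grown by z in each plan dimension:
Δσ = qBL/((B+z)(L+z)) = 201×1.2×1.2/((1.2+3.7)(1.2+3.7)) = 12.055 kPa

Δσ_z ≈ 12.1 kPa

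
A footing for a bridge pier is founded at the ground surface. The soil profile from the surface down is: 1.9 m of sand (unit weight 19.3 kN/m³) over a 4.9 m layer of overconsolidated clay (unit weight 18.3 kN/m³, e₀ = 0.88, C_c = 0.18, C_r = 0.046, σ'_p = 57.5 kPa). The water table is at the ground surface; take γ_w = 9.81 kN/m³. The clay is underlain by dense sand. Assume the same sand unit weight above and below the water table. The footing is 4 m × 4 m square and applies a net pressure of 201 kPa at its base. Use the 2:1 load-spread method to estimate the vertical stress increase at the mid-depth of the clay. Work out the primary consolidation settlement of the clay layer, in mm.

Mid-depth of clay below the ground surface: z = 1.9 + 4.9/2 = 4.35 m.
Total vertical stress at mid-clay: σ_v = 19.3×1.9 + 18.3×2.45 = 81.505 kPa.
Pore pressure: u = 9.81×(4.35 − 0) = 42.673 kPa.
Initial effective stress: σ'_0 = σ_v − u = 81.505 − 42.673 = 38.832 kPa.
Stress increase at mid-clay by the 2:1 spreading method:
Δσ = qBL/((B+z)(L+z)) = 201×4×4/((4+4.35)(4+4.35)) = 46.126 kPa
Final effective stress: σ'_f = 38.832 + 46.126 = 84.958 kPa.
σ'_f = 84.958 > σ'_p = 57.5 kPa, so the stress path crosses the preconsolidation pressure — recompression up to σ'_p, then virgin compression beyond:
S_c = H/(1+e₀)·[C_r·log₁₀(σ'_p/σ'_0) + C_c·log₁₀(σ'_f/σ'_p)]
    = 4.9/1.88 × [0.046×log₁₀(57.5/38.832) + 0.18×log₁₀(84.958/57.5)]
    = 2.6064 × [0.007842 + 0.030517] = 0.09998 m

S_c ≈ 100 mm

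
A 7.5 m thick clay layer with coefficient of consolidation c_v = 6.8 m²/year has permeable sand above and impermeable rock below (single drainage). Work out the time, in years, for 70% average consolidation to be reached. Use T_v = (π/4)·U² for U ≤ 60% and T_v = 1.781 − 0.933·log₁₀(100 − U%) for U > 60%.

Drainage path length: H_d = H = 7.5 m (single drainage).
U > 60%: T_v = 1.781 − 0.933·log₁₀(100 − 70) = 0.40285.
t = T_v·H_d²/c_v = 0.40285×7.5²/6.8 = 3.332 years.

t ≈ 3.33 years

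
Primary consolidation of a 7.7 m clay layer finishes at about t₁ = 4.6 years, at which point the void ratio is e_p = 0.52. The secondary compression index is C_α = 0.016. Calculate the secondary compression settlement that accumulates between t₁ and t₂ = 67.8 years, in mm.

Secondary compression: S_s = C_α·H/(1+e_p)·log₁₀(t₂/t₁)
S_s = 0.016×7.7/(1+0.52)×log₁₀(67.8/4.6)
    = 0.08105 × 1.168 = 0.09471 m

S_s ≈ 94.7 mm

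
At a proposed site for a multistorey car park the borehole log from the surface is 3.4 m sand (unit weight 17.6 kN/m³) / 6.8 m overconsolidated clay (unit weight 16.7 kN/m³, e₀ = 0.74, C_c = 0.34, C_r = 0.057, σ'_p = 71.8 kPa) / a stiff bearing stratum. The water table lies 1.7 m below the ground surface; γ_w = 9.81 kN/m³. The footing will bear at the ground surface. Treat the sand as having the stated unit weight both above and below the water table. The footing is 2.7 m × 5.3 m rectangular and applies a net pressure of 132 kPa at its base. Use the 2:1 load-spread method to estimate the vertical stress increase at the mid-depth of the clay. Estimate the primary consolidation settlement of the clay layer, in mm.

Mid-depth of clay below the ground surface: z = 3.4 + 6.8/2 = 6.8 m.
Total vertical stress at mid-clay: σ_v = 17.6×3.4 + 16.7×3.4 = 116.62 kPa.
Pore pressure: u = 9.81×(6.8 − 1.7) = 50.031 kPa.
Initial effective stress: σ'_0 = σ_v − u = 116.62 − 50.031 = 66.589 kPa.
Stress increase at mid-clay by the 2:1 spreading method:
Δσ = qBL/((B+z)(L+z)) = 132×2.7×5.3/((2.7+6.8)(5.3+6.8)) = 16.433 kPa
Final effective stress: σ'_f = 66.589 + 16.433 = 83.022 kPa.
σ'_f = 83.022 > σ'_p = 71.8 kPa, so the stress path crosses the preconsolidation pressure — recompression up to σ'_p, then virgin compression beyond:
S_c = H/(1+e₀)·[C_r·log₁₀(σ'_p/σ'_0) + C_c·log₁₀(σ'_f/σ'_p)]
    = 6.8/1.74 × [0.057×log₁₀(71.8/66.589) + 0.34×log₁₀(83.022/71.8)]
    = 3.908 × [0.0018652 + 0.021443] = 0.09109 m

S_c ≈ 91.1 mm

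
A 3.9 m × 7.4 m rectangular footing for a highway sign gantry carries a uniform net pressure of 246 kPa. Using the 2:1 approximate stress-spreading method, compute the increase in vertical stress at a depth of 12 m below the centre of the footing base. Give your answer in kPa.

By the 2:1 method the load spreads at 1 horizontal : 2 vertical, so at depth z the loaded area has grown by z in each plan dimension:
Δσ = qBL/((B+z)(L+z)) = 246×3.9×7.4/((3.9+12)(7.4+12)) = 23.016 kPa

Δσ_z ≈ 23 kPa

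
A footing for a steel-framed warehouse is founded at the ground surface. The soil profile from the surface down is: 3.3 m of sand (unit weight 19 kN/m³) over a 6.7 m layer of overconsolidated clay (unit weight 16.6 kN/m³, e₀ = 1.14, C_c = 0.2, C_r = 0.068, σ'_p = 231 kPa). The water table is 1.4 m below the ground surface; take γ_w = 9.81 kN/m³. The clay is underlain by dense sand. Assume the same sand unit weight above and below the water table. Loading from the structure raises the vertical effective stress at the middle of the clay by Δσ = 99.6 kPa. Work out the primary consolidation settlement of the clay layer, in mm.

S_c ≈ 84.4 mm

Mid-depth of clay below the ground surface: z = 3.3 + 6.7/2 = 6.65 m.
Total vertical stress at mid-clay: σ_v = 19×3.3 + 16.6×3.35 = 118.31 kPa.
Pore pressure: u = 9.81×(6.65 − 1.4) = 51.503 kPa.
Initial effective stress: σ'_0 = σ_v − u = 118.31 − 51.503 = 66.807 kPa.
Final effective stress: σ'_f = 66.807 + 99.6 = 166.41 kPa.
σ'_f = 166.41 ≤ σ'_p = 231 kPa, so the clay remains overconsolidated and only the recompression index applies:
S_c = C_r·H/(1+e₀)·log₁₀(σ'_f/σ'_0) = 0.068×6.7/2.14×log₁₀(166.41/66.807)
    = 0.21289 × 0.39636 = 0.08438 m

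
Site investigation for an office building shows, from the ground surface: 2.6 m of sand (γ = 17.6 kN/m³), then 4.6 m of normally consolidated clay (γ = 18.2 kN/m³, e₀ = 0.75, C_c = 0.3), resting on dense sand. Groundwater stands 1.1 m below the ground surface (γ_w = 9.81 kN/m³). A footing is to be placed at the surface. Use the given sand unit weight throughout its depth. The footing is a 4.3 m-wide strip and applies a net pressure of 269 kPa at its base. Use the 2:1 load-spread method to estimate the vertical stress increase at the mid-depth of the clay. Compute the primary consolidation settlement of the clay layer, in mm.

S_c ≈ 429 mm

Mid-depth of clay below the ground surface: z = 2.6 + 4.6/2 = 4.9 m.
Total vertical stress at mid-clay: σ_v = 17.6×2.6 + 18.2×2.3 = 87.62 kPa.
Pore pressure: u = 9.81×(4.9 − 1.1) = 37.278 kPa.
Initial effective stress: σ'_0 = σ_v − u = 87.62 − 37.278 = 50.342 kPa.
Stress increase at mid-clay by the 2:1 spreading method:
Δσ = qB/(B+z) = 269×4.3/(4.3+4.9) = 125.73 kPa
Final effective stress: σ'_f = σ'_0 + Δσ = 50.342 + 125.73 = 176.07 kPa.
Normally consolidated clay, so the full stress increment lies on the virgin compression line:
S_c = C_c·H/(1+e₀)·log₁₀(σ'_f/σ'_0) = 0.3×4.6/(1+0.75)×log₁₀(176.07/50.342)
    = 0.78857 × 0.54375 = 0.4288 m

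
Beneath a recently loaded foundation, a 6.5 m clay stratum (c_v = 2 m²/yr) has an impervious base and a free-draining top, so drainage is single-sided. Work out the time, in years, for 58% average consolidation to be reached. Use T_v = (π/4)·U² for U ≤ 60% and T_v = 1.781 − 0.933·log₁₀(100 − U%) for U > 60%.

t ≈ 5.58 years

Drainage path length: H_d = H = 6.5 m (single drainage).
U ≤ 60%: T_v = (π/4)·U² = (π/4)×0.58² = 0.26421.
t = T_v·H_d²/c_v = 0.26421×6.5²/2 = 5.581 years.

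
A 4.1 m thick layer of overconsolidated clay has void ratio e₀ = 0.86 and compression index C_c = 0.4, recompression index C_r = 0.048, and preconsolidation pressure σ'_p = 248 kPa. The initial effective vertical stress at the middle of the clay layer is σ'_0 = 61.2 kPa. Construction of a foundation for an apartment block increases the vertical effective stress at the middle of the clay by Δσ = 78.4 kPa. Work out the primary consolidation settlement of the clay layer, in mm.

Final effective stress: σ'_f = 61.2 + 78.4 = 139.6 kPa.
σ'_f = 139.6 ≤ σ'_p = 248 kPa, so the clay remains overconsolidated and only the recompression index applies:
S_c = C_r·H/(1+e₀)·log₁₀(σ'_f/σ'_0) = 0.048×4.1/1.86×log₁₀(139.6/61.2)
    = 0.10581 × 0.35813 = 0.03789 m

S_c ≈ 37.9 mm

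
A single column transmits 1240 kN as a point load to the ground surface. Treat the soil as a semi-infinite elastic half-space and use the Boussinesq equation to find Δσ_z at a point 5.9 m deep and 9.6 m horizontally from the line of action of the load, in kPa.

Δσ_z ≈ 0.669 kPa

Boussinesq vertical stress below a point load on an elastic half-space:
Δσ_z = 3P/(2πz²) · [1 + (r/z)²]^(−5/2)
r/z = 9.6/5.9 = 1.6271; [1+(r/z)²]^(−5/2) = 0.039356.
Δσ_z = 3×1240/(2π×5.9²) × 0.039356 = 17.008 × 0.039356 = 0.6694 kPa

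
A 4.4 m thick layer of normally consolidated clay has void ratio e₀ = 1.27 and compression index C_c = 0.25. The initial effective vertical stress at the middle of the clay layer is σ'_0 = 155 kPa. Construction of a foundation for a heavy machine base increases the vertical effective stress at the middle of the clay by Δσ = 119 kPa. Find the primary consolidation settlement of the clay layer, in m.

S_c ≈ 0.12 m

Final effective stress: σ'_f = σ'_0 + Δσ = 155 + 119 = 274 kPa.
Normally consolidated clay, so the full stress increment lies on the virgin compression line:
S_c = C_c·H/(1+e₀)·log₁₀(σ'_f/σ'_0) = 0.25×4.4/(1+1.27)×log₁₀(274/155)
    = 0.48458 × 0.24742 = 0.1199 m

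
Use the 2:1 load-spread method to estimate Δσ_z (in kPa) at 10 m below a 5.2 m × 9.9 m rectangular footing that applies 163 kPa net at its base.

Δσ_z ≈ 27.7 kPa

By the 2:1 method the load spreads at 1 horizontal : 2 vertical, so at depth z the loaded area has grown by z in each plan dimension:
Δσ = qBL/((B+z)(L+z)) = 163×5.2×9.9/((5.2+10)(9.9+10)) = 27.741 kPa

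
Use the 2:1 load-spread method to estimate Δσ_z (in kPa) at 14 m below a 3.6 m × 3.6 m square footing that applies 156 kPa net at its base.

By the 2:1 method the load spreads at 1 horizontal : 2 vertical, so at depth z the loaded area has grown by z in each plan dimension:
Δσ = qBL/((B+z)(L+z)) = 156×3.6×3.6/((3.6+14)(3.6+14)) = 6.5269 kPa

Δσ_z ≈ 6.53 kPa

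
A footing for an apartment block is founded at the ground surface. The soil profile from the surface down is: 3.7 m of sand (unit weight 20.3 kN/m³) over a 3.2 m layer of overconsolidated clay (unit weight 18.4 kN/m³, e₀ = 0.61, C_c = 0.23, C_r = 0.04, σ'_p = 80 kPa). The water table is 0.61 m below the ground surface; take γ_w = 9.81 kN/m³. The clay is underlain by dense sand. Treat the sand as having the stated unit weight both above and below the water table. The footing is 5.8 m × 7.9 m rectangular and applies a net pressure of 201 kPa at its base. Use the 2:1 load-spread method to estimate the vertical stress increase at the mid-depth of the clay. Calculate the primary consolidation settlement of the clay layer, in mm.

S_c ≈ 93.6 mm

Mid-depth of clay below the ground surface: z = 3.7 + 3.2/2 = 5.3 m.
Total vertical stress at mid-clay: σ_v = 20.3×3.7 + 18.4×1.6 = 104.55 kPa.
Pore pressure: u = 9.81×(5.3 − 0.61) = 46.009 kPa.
Initial effective stress: σ'_0 = σ_v − u = 104.55 − 46.009 = 58.541 kPa.
Stress increase at mid-clay by the 2:1 spreading method:
Δσ = qBL/((B+z)(L+z)) = 201×5.8×7.9/((5.8+5.3)(7.9+5.3)) = 62.857 kPa
Final effective stress: σ'_f = 58.541 + 62.857 = 121.4 kPa.
σ'_f = 121.4 > σ'_p = 80 kPa, so the stress path crosses the preconsolidation pressure — recompression up to σ'_p, then virgin compression beyond:
S_c = H/(1+e₀)·[C_r·log₁₀(σ'_p/σ'_0) + C_c·log₁₀(σ'_f/σ'_p)]
    = 3.2/1.61 × [0.04×log₁₀(80/58.541) + 0.23×log₁₀(121.4/80)]
    = 1.9876 × [0.0054252 + 0.04166] = 0.09359 m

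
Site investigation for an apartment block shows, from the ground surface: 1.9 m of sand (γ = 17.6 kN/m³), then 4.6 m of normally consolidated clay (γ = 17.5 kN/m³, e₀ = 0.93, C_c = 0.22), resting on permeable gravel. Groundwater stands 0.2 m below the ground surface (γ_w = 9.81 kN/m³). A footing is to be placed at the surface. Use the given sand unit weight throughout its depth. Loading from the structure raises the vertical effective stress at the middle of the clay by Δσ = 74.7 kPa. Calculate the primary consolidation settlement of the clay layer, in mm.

Mid-depth of clay below the ground surface: z = 1.9 + 4.6/2 = 4.2 m.
Total vertical stress at mid-clay: σ_v = 17.6×1.9 + 17.5×2.3 = 73.69 kPa.
Pore pressure: u = 9.81×(4.2 − 0.2) = 39.24 kPa.
Initial effective stress: σ'_0 = σ_v − u = 73.69 − 39.24 = 34.45 kPa.
Final effective stress: σ'_f = σ'_0 + Δσ = 34.45 + 74.7 = 109.15 kPa.
Normally consolidated clay, so the full stress increment lies on the virgin compression line:
S_c = C_c·H/(1+e₀)·log₁₀(σ'_f/σ'_0) = 0.22×4.6/(1+0.93)×log₁₀(109.15/34.45)
    = 0.52435 × 0.50083 = 0.2626 m

S_c ≈ 263 mm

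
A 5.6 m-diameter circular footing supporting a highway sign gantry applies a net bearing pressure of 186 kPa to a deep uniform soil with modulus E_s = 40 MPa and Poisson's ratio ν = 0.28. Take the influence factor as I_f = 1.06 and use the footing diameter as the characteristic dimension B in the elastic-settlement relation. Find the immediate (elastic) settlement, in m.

Immediate (elastic) settlement: S_e = q·B·(1−ν²)/E_s · I_f.
E_s = 40 MPa = 40000 kPa.
S_e = 186 × 5.6 × (1 − 0.28²) / 40000 × 1.06
    = 186 × 5.6 × 0.9216 / 40000 × 1.06
    = 0.02544 m

S_e ≈ 0.0254 m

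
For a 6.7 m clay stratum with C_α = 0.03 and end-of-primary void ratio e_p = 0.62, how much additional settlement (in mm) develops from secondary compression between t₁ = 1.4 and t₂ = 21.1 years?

S_s ≈ 146 mm

Secondary compression: S_s = C_α·H/(1+e_p)·log₁₀(t₂/t₁)
S_s = 0.03×6.7/(1+0.62)×log₁₀(21.1/1.4)
    = 0.1241 × 1.178 = 0.1462 m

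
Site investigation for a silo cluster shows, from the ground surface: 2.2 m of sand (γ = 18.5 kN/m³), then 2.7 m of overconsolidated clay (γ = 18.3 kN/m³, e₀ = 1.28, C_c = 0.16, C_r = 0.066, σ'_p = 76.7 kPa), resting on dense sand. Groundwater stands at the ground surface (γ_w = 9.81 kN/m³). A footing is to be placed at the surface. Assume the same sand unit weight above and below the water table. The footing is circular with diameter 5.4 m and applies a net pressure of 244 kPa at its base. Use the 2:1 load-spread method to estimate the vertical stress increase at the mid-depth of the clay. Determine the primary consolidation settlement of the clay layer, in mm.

Mid-depth of clay below the ground surface: z = 2.2 + 2.7/2 = 3.55 m.
Total vertical stress at mid-clay: σ_v = 18.5×2.2 + 18.3×1.35 = 65.405 kPa.
Pore pressure: u = 9.81×(3.55 − 0) = 34.825 kPa.
Initial effective stress: σ'_0 = σ_v − u = 65.405 − 34.825 = 30.58 kPa.
Stress increase at mid-clay by the 2:1 spreading method:
Δσ ≈ qD²/(D+z)² = 244×5.4²/(5.4+3.55)² = 88.824 kPa
Final effective stress: σ'_f = 30.58 + 88.824 = 119.4 kPa.
σ'_f = 119.4 > σ'_p = 76.7 kPa, so the stress path crosses the preconsolidation pressure — recompression up to σ'_p, then virgin compression beyond:
S_c = H/(1+e₀)·[C_r·log₁₀(σ'_p/σ'_0) + C_c·log₁₀(σ'_f/σ'_p)]
    = 2.7/2.28 × [0.066×log₁₀(76.7/30.58) + 0.16×log₁₀(119.4/76.7)]
    = 1.1842 × [0.026358 + 0.030753] = 0.06763 m

S_c ≈ 67.6 mm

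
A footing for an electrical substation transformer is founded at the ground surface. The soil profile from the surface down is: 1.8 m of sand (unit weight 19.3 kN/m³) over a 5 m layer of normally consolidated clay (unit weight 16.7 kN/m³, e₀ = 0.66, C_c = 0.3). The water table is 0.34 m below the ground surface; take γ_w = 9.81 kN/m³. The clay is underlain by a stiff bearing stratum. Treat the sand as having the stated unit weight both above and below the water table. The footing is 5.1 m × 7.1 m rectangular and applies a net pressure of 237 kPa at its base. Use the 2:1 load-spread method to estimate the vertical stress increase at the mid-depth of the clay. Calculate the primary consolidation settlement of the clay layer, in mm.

S_c ≈ 447 mm

Mid-depth of clay below the ground surface: z = 1.8 + 5/2 = 4.3 m.
Total vertical stress at mid-clay: σ_v = 19.3×1.8 + 16.7×2.5 = 76.49 kPa.
Pore pressure: u = 9.81×(4.3 − 0.34) = 38.848 kPa.
Initial effective stress: σ'_0 = σ_v − u = 76.49 − 38.848 = 37.642 kPa.
Stress increase at mid-clay by the 2:1 spreading method:
Δσ = qBL/((B+z)(L+z)) = 237×5.1×7.1/((5.1+4.3)(7.1+4.3)) = 80.084 kPa
Final effective stress: σ'_f = σ'_0 + Δσ = 37.642 + 80.084 = 117.73 kPa.
Normally consolidated clay, so the full stress increment lies on the virgin compression line:
S_c = C_c·H/(1+e₀)·log₁₀(σ'_f/σ'_0) = 0.3×5/(1+0.66)×log₁₀(117.73/37.642)
    = 0.90361 × 0.49521 = 0.4475 m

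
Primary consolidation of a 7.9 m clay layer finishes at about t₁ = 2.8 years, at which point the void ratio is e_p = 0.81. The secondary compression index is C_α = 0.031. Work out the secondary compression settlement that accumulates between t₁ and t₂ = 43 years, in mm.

Secondary compression: S_s = C_α·H/(1+e_p)·log₁₀(t₂/t₁)
S_s = 0.031×7.9/(1+0.81)×log₁₀(43/2.8)
    = 0.1353 × 1.186 = 0.1605 m

S_s ≈ 161 mm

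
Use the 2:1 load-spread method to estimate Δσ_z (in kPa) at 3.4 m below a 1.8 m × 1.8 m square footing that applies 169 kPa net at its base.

Δσ_z ≈ 20.2 kPa

By the 2:1 method the load spreads at 1 horizontal : 2 vertical, so at depth z the loaded area has grown by z in each plan dimension:
Δσ = qBL/((B+z)(L+z)) = 169×1.8×1.8/((1.8+3.4)(1.8+3.4)) = 20.25 kPa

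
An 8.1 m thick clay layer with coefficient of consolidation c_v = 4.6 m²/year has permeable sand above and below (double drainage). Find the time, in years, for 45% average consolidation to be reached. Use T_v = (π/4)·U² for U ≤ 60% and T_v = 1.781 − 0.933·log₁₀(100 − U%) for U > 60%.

Drainage path length: H_d = H/2 = 4.05 m (double drainage).
U ≤ 60%: T_v = (π/4)·U² = (π/4)×0.45² = 0.15904.
t = T_v·H_d²/c_v = 0.15904×4.05²/4.6 = 0.5671 years.

t ≈ 0.567 years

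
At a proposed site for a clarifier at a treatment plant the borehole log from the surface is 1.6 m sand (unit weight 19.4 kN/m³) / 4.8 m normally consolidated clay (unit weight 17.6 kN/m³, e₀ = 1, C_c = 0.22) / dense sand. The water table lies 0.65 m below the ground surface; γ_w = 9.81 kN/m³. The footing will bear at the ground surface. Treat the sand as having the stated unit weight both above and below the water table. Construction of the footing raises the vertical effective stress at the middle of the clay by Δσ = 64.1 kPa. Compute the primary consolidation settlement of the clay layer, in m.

Mid-depth of clay below the ground surface: z = 1.6 + 4.8/2 = 4 m.
Total vertical stress at mid-clay: σ_v = 19.4×1.6 + 17.6×2.4 = 73.28 kPa.
Pore pressure: u = 9.81×(4 − 0.65) = 32.864 kPa.
Initial effective stress: σ'_0 = σ_v − u = 73.28 − 32.864 = 40.416 kPa.
Final effective stress: σ'_f = σ'_0 + Δσ = 40.416 + 64.1 = 104.52 kPa.
Normally consolidated clay, so the full stress increment lies on the virgin compression line:
S_c = C_c·H/(1+e₀)·log₁₀(σ'_f/σ'_0) = 0.22×4.8/(1+1)×log₁₀(104.52/40.416)
    = 0.528 × 0.41265 = 0.2179 m

S_c ≈ 0.218 m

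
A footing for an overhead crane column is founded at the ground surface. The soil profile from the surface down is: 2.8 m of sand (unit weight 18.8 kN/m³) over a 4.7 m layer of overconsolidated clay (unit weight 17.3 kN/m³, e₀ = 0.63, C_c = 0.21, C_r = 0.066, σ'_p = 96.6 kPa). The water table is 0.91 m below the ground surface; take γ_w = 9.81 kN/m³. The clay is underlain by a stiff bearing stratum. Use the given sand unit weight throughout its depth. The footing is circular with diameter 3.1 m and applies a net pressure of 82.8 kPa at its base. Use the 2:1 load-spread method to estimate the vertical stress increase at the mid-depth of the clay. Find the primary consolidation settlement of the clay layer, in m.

Mid-depth of clay below the ground surface: z = 2.8 + 4.7/2 = 5.15 m.
Total vertical stress at mid-clay: σ_v = 18.8×2.8 + 17.3×2.35 = 93.295 kPa.
Pore pressure: u = 9.81×(5.15 − 0.91) = 41.594 kPa.
Initial effective stress: σ'_0 = σ_v − u = 93.295 − 41.594 = 51.701 kPa.
Stress increase at mid-clay by the 2:1 spreading method:
Δσ ≈ qD²/(D+z)² = 82.8×3.1²/(3.1+5.15)² = 11.691 kPa
Final effective stress: σ'_f = 51.701 + 11.691 = 63.392 kPa.
σ'_f = 63.392 ≤ σ'_p = 96.6 kPa, so the clay remains overconsolidated and only the recompression index applies:
S_c = C_r·H/(1+e₀)·log₁₀(σ'_f/σ'_0) = 0.066×4.7/1.63×log₁₀(63.392/51.701)
    = 0.1903 × 0.088536 = 0.01685 m

S_c ≈ 0.0168 m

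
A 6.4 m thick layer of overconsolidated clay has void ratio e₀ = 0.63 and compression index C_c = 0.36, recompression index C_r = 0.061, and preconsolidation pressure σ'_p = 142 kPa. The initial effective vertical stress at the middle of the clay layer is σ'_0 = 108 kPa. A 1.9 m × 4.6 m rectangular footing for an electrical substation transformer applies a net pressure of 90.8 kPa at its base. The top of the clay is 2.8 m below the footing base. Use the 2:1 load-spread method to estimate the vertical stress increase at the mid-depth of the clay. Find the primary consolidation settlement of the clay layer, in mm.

Mid-depth of clay below the footing base: z = 2.8 + 6.4/2 = 6 m.
Stress increase at mid-clay by the 2:1 spreading method:
Δσ = qBL/((B+z)(L+z)) = 90.8×1.9×4.6/((1.9+6)(4.6+6)) = 9.4769 kPa
Final effective stress: σ'_f = 108 + 9.4769 = 117.48 kPa.
σ'_f = 117.48 ≤ σ'_p = 142 kPa, so the clay remains overconsolidated and only the recompression index applies:
S_c = C_r·H/(1+e₀)·log₁₀(σ'_f/σ'_0) = 0.061×6.4/1.63×log₁₀(117.48/108)
    = 0.23951 × 0.03654 = 0.008752 m

S_c ≈ 8.75 mm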